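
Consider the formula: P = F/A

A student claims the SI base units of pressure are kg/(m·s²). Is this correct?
Units of each symbol in P = F/A:
  F (force): kg·m/s²
  A (area): m²  → in the denominator, contributes 1/m²

Multiplying the contributions: [kg·m/s²] · [1/m²]
Adding exponents of each base unit: kg: 1, m: -1, s: -2
SI base units of pressure: kg/(m·s²)

The claimed units kg/(m·s²) match the derived units, so the claim is correct.

Answer: Yes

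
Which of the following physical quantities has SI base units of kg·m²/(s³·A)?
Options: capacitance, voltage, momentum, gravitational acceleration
Checking the SI base units of each option:
  capacitance (C = Q/V): s⁴·A²/(kg·m²)  ✗
  voltage (V = IR): kg·m²/(s³·A)  ✓ matches
  momentum (p = mv): kg·m/s  ✗
  gravitational acceleration (g = GM/r²): m/s²  ✗

Only voltage has units kg·m²/(s³·A).

Answer: voltage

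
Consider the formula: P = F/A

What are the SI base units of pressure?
Units of each symbol in P = F/A:
  F (force): kg·m/s²
  A (area): m²  → in the denominator, contributes 1/m²

Multiplying the contributions: [kg·m/s²] · [1/m²]
Adding exponents of each base unit: kg: 1, m: -1, s: -2
SI base units of pressure: kg/(m·s²)

Answer: kg/(m·s²)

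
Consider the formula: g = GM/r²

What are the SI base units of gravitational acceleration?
Units of each symbol in g = GM/r²:
  G (gravitational constant): m³/(kg·s²)
  M (mass): kg
  r (distance): m  → to the power 2 in the denominator, contributes 1/m²

Multiplying the contributions: [m³/(kg·s²)] · [kg] · [1/m²]
Adding exponents of each base unit: m: 1, s: -2
SI base units of gravitational acceleration: m/s²

Answer: m/s²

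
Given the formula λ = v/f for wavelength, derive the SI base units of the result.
Units of each symbol in λ = v/f:
  v (wave speed): m/s
  f (frequency): 1/s  → in the denominator, contributes s

Multiplying the contributions: [m/s] · [s]
Adding exponents of each base unit: m: 1
SI base units of wavelength: m

Answer: m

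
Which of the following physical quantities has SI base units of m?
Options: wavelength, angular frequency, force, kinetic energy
Checking the SI base units of each option:
  wavelength (λ = v/f): m  ✓ matches
  angular frequency (ω = 2πf): 1/s  ✗
  force (F = ma): kg·m/s²  ✗
  kinetic energy (E = ½mv²): kg·m²/s²  ✗

Only wavelength has units m.

Answer: wavelength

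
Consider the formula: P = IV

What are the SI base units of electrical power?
Units of each symbol in P = IV:
  I (current): A
  V (voltage, in volts): kg·m²/(s³·A)

Multiplying the contributions: [A] · [kg·m²/(s³·A)]
Adding exponents of each base unit: kg: 1, m: 2, s: -3
SI base units of electrical power: kg·m²/s³

Answer: kg·m²/s³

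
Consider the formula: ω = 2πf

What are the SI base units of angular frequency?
Units of each symbol in ω = 2πf:
  f (frequency): 1/s
  The factor 2π is dimensionless.

Multiplying the contributions: [1/s]
Adding exponents of each base unit: s: -1
SI base units of angular frequency: 1/s

Answer: 1/s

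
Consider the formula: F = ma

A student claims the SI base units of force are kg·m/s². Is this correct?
Units of each symbol in F = ma:
  m (mass): kg
  a (acceleration): m/s²

Multiplying the contributions: [kg] · [m/s²]
Adding exponents of each base unit: kg: 1, m: 1, s: -2
SI base units of force: kg·m/s²

The claimed units kg·m/s² match the derived units, so the claim is correct.

Answer: Yes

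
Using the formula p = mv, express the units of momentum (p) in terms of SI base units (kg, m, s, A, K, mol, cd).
Units of each symbol in p = mv:
  m (mass): kg
  v (velocity): m/s

Multiplying the contributions: [kg] · [m/s]
Adding exponents of each base unit: kg: 1, m: 1, s: -1
SI base units of momentum: kg·m/s

Answer: kg·m/s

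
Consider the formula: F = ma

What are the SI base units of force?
Units of each symbol in F = ma:
  m (mass): kg
  a (acceleration): m/s²

Multiplying the contributions: [kg] · [m/s²]
Adding exponents of each base unit: kg: 1, m: 1, s: -2
SI base units of force: kg·m/s²

Answer: kg·m/s²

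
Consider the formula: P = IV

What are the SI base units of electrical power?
Units of each symbol in P = IV:
  I (current): A
  V (voltage, in volts): kg·m²/(s³·A)

Multiplying the contributions: [A] · [kg·m²/(s³·A)]
Adding exponents of each base unit: kg: 1, m: 2, s: -3
SI base units of electrical power: kg·m²/s³

Answer: kg·m²/s³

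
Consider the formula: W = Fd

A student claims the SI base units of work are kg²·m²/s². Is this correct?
Units of each symbol in W = Fd:
  F (force): kg·m/s²
  d (displacement): m

Multiplying the contributions: [kg·m/s²] · [m]
Adding exponents of each base unit: kg: 1, m: 2, s: -2
SI base units of work: kg·m²/s²

The claimed units kg²·m²/s² (exponents kg: 2, m: 2, s: -2) do not match the derived units kg·m²/s² (exponents kg: 1, m: 2, s: -2), so the claim is incorrect.

Answer: No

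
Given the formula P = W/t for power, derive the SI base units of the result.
Units of each symbol in P = W/t:
  W (work): kg·m²/s²
  t (time): s  → in the denominator, contributes 1/s

Multiplying the contributions: [kg·m²/s²] · [1/s]
Adding exponents of each base unit: kg: 1, m: 2, s: -3
SI base units of power: kg·m²/s³

Answer: kg·m²/s³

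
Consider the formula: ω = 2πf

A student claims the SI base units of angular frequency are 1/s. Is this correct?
Units of each symbol in ω = 2πf:
  f (frequency): 1/s
  The factor 2π is dimensionless.

Multiplying the contributions: [1/s]
Adding exponents of each base unit: s: -1
SI base units of angular frequency: 1/s

The claimed units 1/s match the derived units, so the claim is correct.

Answer: Yes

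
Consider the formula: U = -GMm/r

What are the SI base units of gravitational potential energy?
Units of each symbol in U = -GMm/r:
  G (gravitational constant): m³/(kg·s²)
  M (mass): kg
  m (mass): kg
  r (distance): m  → in the denominator, contributes 1/m
  The minus sign does not affect the units.

Multiplying the contributions: [m³/(kg·s²)] · [kg] · [kg] · [1/m]
Adding exponents of each base unit: kg: 1, m: 2, s: -2
SI base units of gravitational potential energy: kg·m²/s²

Answer: kg·m²/s²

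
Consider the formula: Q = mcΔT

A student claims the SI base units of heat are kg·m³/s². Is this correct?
Units of each symbol in Q = mcΔT:
  m (mass): kg
  c (specific heat capacity, in J/(kg·K)): m²/(s²·K)
  ΔT (temperature change): K

Multiplying the contributions: [kg] · [m²/(s²·K)] · [K]
Adding exponents of each base unit: kg: 1, m: 2, s: -2
SI base units of heat: kg·m²/s²

The claimed units kg·m³/s² (exponents kg: 1, m: 3, s: -2) do not match the derived units kg·m²/s² (exponents kg: 1, m: 2, s: -2), so the claim is incorrect.

Answer: No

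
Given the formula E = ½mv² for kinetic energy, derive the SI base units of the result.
Units of each symbol in E = ½mv²:
  m (mass): kg
  v (speed): m/s  → to the power 2, contributes m²/s²
  The factor ½ is dimensionless.

Multiplying the contributions: [kg] · [m²/s²]
Adding exponents of each base unit: kg: 1, m: 2, s: -2
SI base units of kinetic energy: kg·m²/s²

Answer: kg·m²/s²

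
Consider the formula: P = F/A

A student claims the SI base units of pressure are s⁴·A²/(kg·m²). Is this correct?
Units of each symbol in P = F/A:
  F (force): kg·m/s²
  A (area): m²  → in the denominator, contributes 1/m²

Multiplying the contributions: [kg·m/s²] · [1/m²]
Adding exponents of each base unit: kg: 1, m: -1, s: -2
SI base units of pressure: kg/(m·s²)

The claimed units s⁴·A²/(kg·m²) (exponents kg: -1, m: -2, s: 4, A: 2) do not match the derived units kg/(m·s²) (exponents kg: 1, m: -1, s: -2), so the claim is incorrect.

Answer: No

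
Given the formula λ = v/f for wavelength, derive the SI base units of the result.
Units of each symbol in λ = v/f:
  v (wave speed): m/s
  f (frequency): 1/s  → in the denominator, contributes s

Multiplying the contributions: [m/s] · [s]
Adding exponents of each base unit: m: 1
SI base units of wavelength: m

Answer: m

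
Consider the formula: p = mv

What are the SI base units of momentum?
Units of each symbol in p = mv:
  m (mass): kg
  v (velocity): m/s

Multiplying the contributions: [kg] · [m/s]
Adding exponents of each base unit: kg: 1, m: 1, s: -1
SI base units of momentum: kg·m/s

Answer: kg·m/s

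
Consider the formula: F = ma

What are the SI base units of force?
Units of each symbol in F = ma:
  m (mass): kg
  a (acceleration): m/s²

Multiplying the contributions: [kg] · [m/s²]
Adding exponents of each base unit: kg: 1, m: 1, s: -2
SI base units of force: kg·m/s²

Answer: kg·m/s²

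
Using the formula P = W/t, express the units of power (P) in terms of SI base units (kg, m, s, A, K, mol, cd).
Units of each symbol in P = W/t:
  W (work): kg·m²/s²
  t (time): s  → in the denominator, contributes 1/s

Multiplying the contributions: [kg·m²/s²] · [1/s]
Adding exponents of each base unit: kg: 1, m: 2, s: -3
SI base units of power: kg·m²/s³

Answer: kg·m²/s³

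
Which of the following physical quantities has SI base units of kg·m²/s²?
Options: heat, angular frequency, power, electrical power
Checking the SI base units of each option:
  heat (Q = mcΔT): kg·m²/s²  ✓ matches
  angular frequency (ω = 2πf): 1/s  ✗
  power (P = W/t): kg·m²/s³  ✗
  electrical power (P = IV): kg·m²/s³  ✗

Only heat has units kg·m²/s².

Answer: heat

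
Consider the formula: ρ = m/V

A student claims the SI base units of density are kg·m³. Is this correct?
Units of each symbol in ρ = m/V:
  m (mass): kg
  V (volume): m³  → in the denominator, contributes 1/m³

Multiplying the contributions: [kg] · [1/m³]
Adding exponents of each base unit: kg: 1, m: -3
SI base units of density: kg/m³

The claimed units kg·m³ (exponents kg: 1, m: 3) do not match the derived units kg/m³ (exponents kg: 1, m: -3), so the claim is incorrect.

Answer: No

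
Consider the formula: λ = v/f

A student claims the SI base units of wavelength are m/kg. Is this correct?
Units of each symbol in λ = v/f:
  v (wave speed): m/s
  f (frequency): 1/s  → in the denominator, contributes s

Multiplying the contributions: [m/s] · [s]
Adding exponents of each base unit: m: 1
SI base units of wavelength: m

The claimed units m/kg (exponents kg: -1, m: 1) do not match the derived units m (exponents m: 1), so the claim is incorrect.

Answer: No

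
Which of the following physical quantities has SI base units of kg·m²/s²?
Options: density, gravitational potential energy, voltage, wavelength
Checking the SI base units of each option:
  density (ρ = m/V): kg/m³  ✗
  gravitational potential energy (U = -GMm/r): kg·m²/s²  ✓ matches
  voltage (V = IR): kg·m²/(s³·A)  ✗
  wavelength (λ = v/f): m  ✗

Only gravitational potential energy has units kg·m²/s².

Answer: gravitational potential energy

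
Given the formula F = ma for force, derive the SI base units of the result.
Units of each symbol in F = ma:
  m (mass): kg
  a (acceleration): m/s²

Multiplying the contributions: [kg] · [m/s²]
Adding exponents of each base unit: kg: 1, m: 1, s: -2
SI base units of force: kg·m/s²

Answer: kg·m/s²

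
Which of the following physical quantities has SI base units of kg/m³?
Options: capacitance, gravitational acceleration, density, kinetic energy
Checking the SI base units of each option:
  capacitance (C = Q/V): s⁴·A²/(kg·m²)  ✗
  gravitational acceleration (g = GM/r²): m/s²  ✗
  density (ρ = m/V): kg/m³  ✓ matches
  kinetic energy (E = ½mv²): kg·m²/s²  ✗

Only density has units kg/m³.

Answer: density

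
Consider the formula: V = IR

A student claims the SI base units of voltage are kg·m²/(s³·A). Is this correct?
Units of each symbol in V = IR:
  I (current): A
  R (resistance, in ohms): kg·m²/(s³·A²)

Multiplying the contributions: [A] · [kg·m²/(s³·A²)]
Adding exponents of each base unit: kg: 1, m: 2, s: -3, A: -1
SI base units of voltage: kg·m²/(s³·A)

The claimed units kg·m²/(s³·A) match the derived units, so the claim is correct.

Answer: Yes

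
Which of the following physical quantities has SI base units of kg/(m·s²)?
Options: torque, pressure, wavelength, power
Checking the SI base units of each option:
  torque (τ = Fr): kg·m²/s²  ✗
  pressure (P = F/A): kg/(m·s²)  ✓ matches
  wavelength (λ = v/f): m  ✗
  power (P = W/t): kg·m²/s³  ✗

Only pressure has units kg/(m·s²).

Answer: pressure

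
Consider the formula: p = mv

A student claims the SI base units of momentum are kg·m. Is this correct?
Units of each symbol in p = mv:
  m (mass): kg
  v (velocity): m/s

Multiplying the contributions: [kg] · [m/s]
Adding exponents of each base unit: kg: 1, m: 1, s: -1
SI base units of momentum: kg·m/s

The claimed units kg·m (exponents kg: 1, m: 1) do not match the derived units kg·m/s (exponents kg: 1, m: 1, s: -1), so the claim is incorrect.

Answer: No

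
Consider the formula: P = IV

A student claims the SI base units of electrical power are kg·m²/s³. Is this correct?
Units of each symbol in P = IV:
  I (current): A
  V (voltage, in volts): kg·m²/(s³·A)

Multiplying the contributions: [A] · [kg·m²/(s³·A)]
Adding exponents of each base unit: kg: 1, m: 2, s: -3
SI base units of electrical power: kg·m²/s³

The claimed units kg·m²/s³ match the derived units, so the claim is correct.

Answer: Yes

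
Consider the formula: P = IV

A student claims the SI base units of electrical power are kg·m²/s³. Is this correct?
Units of each symbol in P = IV:
  I (current): A
  V (voltage, in volts): kg·m²/(s³·A)

Multiplying the contributions: [A] · [kg·m²/(s³·A)]
Adding exponents of each base unit: kg: 1, m: 2, s: -3
SI base units of electrical power: kg·m²/s³

The claimed units kg·m²/s³ match the derived units, so the claim is correct.

Answer: Yes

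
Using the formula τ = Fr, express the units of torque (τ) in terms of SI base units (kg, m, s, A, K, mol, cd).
Units of each symbol in τ = Fr:
  F (force): kg·m/s²
  r (lever arm): m

Multiplying the contributions: [kg·m/s²] · [m]
Adding exponents of each base unit: kg: 1, m: 2, s: -2
SI base units of torque: kg·m²/s²

Answer: kg·m²/s²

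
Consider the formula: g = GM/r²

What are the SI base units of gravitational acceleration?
Units of each symbol in g = GM/r²:
  G (gravitational constant): m³/(kg·s²)
  M (mass): kg
  r (distance): m  → to the power 2 in the denominator, contributes 1/m²

Multiplying the contributions: [m³/(kg·s²)] · [kg] · [1/m²]
Adding exponents of each base unit: m: 1, s: -2
SI base units of gravitational acceleration: m/s²

Answer: m/s²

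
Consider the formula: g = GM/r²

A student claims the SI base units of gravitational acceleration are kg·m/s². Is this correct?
Units of each symbol in g = GM/r²:
  G (gravitational constant): m³/(kg·s²)
  M (mass): kg
  r (distance): m  → to the power 2 in the denominator, contributes 1/m²

Multiplying the contributions: [m³/(kg·s²)] · [kg] · [1/m²]
Adding exponents of each base unit: m: 1, s: -2
SI base units of gravitational acceleration: m/s²

The claimed units kg·m/s² (exponents kg: 1, m: 1, s: -2) do not match the derived units m/s² (exponents m: 1, s: -2), so the claim is incorrect.

Answer: No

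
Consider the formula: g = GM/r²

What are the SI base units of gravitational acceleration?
Units of each symbol in g = GM/r²:
  G (gravitational constant): m³/(kg·s²)
  M (mass): kg
  r (distance): m  → to the power 2 in the denominator, contributes 1/m²

Multiplying the contributions: [m³/(kg·s²)] · [kg] · [1/m²]
Adding exponents of each base unit: m: 1, s: -2
SI base units of gravitational acceleration: m/s²

Answer: m/s²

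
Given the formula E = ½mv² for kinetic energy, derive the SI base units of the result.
Units of each symbol in E = ½mv²:
  m (mass): kg
  v (speed): m/s  → to the power 2, contributes m²/s²
  The factor ½ is dimensionless.

Multiplying the contributions: [kg] · [m²/s²]
Adding exponents of each base unit: kg: 1, m: 2, s: -2
SI base units of kinetic energy: kg·m²/s²

Answer: kg·m²/s²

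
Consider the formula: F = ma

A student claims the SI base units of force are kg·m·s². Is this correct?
Units of each symbol in F = ma:
  m (mass): kg
  a (acceleration): m/s²

Multiplying the contributions: [kg] · [m/s²]
Adding exponents of each base unit: kg: 1, m: 1, s: -2
SI base units of force: kg·m/s²

The claimed units kg·m·s² (exponents kg: 1, m: 1, s: 2) do not match the derived units kg·m/s² (exponents kg: 1, m: 1, s: -2), so the claim is incorrect.

Answer: No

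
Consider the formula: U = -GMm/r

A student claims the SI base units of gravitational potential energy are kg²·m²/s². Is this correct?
Units of each symbol in U = -GMm/r:
  G (gravitational constant): m³/(kg·s²)
  M (mass): kg
  m (mass): kg
  r (distance): m  → in the denominator, contributes 1/m
  The minus sign does not affect the units.

Multiplying the contributions: [m³/(kg·s²)] · [kg] · [kg] · [1/m]
Adding exponents of each base unit: kg: 1, m: 2, s: -2
SI base units of gravitational potential energy: kg·m²/s²

The claimed units kg²·m²/s² (exponents kg: 2, m: 2, s: -2) do not match the derived units kg·m²/s² (exponents kg: 1, m: 2, s: -2), so the claim is incorrect.

Answer: No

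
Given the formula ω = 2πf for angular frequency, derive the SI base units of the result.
Units of each symbol in ω = 2πf:
  f (frequency): 1/s
  The factor 2π is dimensionless.

Multiplying the contributions: [1/s]
Adding exponents of each base unit: s: -1
SI base units of angular frequency: 1/s

Answer: 1/s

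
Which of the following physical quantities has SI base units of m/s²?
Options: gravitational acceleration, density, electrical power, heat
Checking the SI base units of each option:
  gravitational acceleration (g = GM/r²): m/s²  ✓ matches
  density (ρ = m/V): kg/m³  ✗
  electrical power (P = IV): kg·m²/s³  ✗
  heat (Q = mcΔT): kg·m²/s²  ✗

Only gravitational acceleration has units m/s².

Answer: gravitational acceleration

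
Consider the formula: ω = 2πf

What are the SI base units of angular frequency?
Units of each symbol in ω = 2πf:
  f (frequency): 1/s
  The factor 2π is dimensionless.

Multiplying the contributions: [1/s]
Adding exponents of each base unit: s: -1
SI base units of angular frequency: 1/s

Answer: 1/s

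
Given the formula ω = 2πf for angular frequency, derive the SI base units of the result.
Units of each symbol in ω = 2πf:
  f (frequency): 1/s
  The factor 2π is dimensionless.

Multiplying the contributions: [1/s]
Adding exponents of each base unit: s: -1
SI base units of angular frequency: 1/s

Answer: 1/s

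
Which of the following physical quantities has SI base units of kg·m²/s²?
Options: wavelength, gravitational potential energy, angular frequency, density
Checking the SI base units of each option:
  wavelength (λ = v/f): m  ✗
  gravitational potential energy (U = -GMm/r): kg·m²/s²  ✓ matches
  angular frequency (ω = 2πf): 1/s  ✗
  density (ρ = m/V): kg/m³  ✗

Only gravitational potential energy has units kg·m²/s².

Answer: gravitational potential energy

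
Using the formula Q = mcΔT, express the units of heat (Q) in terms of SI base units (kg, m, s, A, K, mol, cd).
Units of each symbol in Q = mcΔT:
  m (mass): kg
  c (specific heat capacity, in J/(kg·K)): m²/(s²·K)
  ΔT (temperature change): K

Multiplying the contributions: [kg] · [m²/(s²·K)] · [K]
Adding exponents of each base unit: kg: 1, m: 2, s: -2
SI base units of heat: kg·m²/s²

Answer: kg·m²/s²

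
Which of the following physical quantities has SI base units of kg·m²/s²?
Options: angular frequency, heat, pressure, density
Checking the SI base units of each option:
  angular frequency (ω = 2πf): 1/s  ✗
  heat (Q = mcΔT): kg·m²/s²  ✓ matches
  pressure (P = F/A): kg/(m·s²)  ✗
  density (ρ = m/V): kg/m³  ✗

Only heat has units kg·m²/s².

Answer: heat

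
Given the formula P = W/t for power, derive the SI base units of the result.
Units of each symbol in P = W/t:
  W (work): kg·m²/s²
  t (time): s  → in the denominator, contributes 1/s

Multiplying the contributions: [kg·m²/s²] · [1/s]
Adding exponents of each base unit: kg: 1, m: 2, s: -3
SI base units of power: kg·m²/s³

Answer: kg·m²/s³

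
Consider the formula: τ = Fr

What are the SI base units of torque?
Units of each symbol in τ = Fr:
  F (force): kg·m/s²
  r (lever arm): m

Multiplying the contributions: [kg·m/s²] · [m]
Adding exponents of each base unit: kg: 1, m: 2, s: -2
SI base units of torque: kg·m²/s²

Answer: kg·m²/s²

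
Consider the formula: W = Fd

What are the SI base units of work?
Units of each symbol in W = Fd:
  F (force): kg·m/s²
  d (displacement): m

Multiplying the contributions: [kg·m/s²] · [m]
Adding exponents of each base unit: kg: 1, m: 2, s: -2
SI base units of work: kg·m²/s²

Answer: kg·m²/s²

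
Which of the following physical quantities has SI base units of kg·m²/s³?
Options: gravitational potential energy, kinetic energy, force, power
Checking the SI base units of each option:
  gravitational potential energy (U = -GMm/r): kg·m²/s²  ✗
  kinetic energy (E = ½mv²): kg·m²/s²  ✗
  force (F = ma): kg·m/s²  ✗
  power (P = W/t): kg·m²/s³  ✓ matches

Only power has units kg·m²/s³.

Answer: power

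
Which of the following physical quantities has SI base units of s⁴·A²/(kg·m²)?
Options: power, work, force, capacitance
Checking the SI base units of each option:
  power (P = W/t): kg·m²/s³  ✗
  work (W = Fd): kg·m²/s²  ✗
  force (F = ma): kg·m/s²  ✗
  capacitance (C = Q/V): s⁴·A²/(kg·m²)  ✓ matches

Only capacitance has units s⁴·A²/(kg·m²).

Answer: capacitance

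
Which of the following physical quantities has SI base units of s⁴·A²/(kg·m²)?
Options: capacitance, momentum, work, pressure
Checking the SI base units of each option:
  capacitance (C = Q/V): s⁴·A²/(kg·m²)  ✓ matches
  momentum (p = mv): kg·m/s  ✗
  work (W = Fd): kg·m²/s²  ✗
  pressure (P = F/A): kg/(m·s²)  ✗

Only capacitance has units s⁴·A²/(kg·m²).

Answer: capacitance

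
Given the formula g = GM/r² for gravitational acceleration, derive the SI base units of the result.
Units of each symbol in g = GM/r²:
  G (gravitational constant): m³/(kg·s²)
  M (mass): kg
  r (distance): m  → to the power 2 in the denominator, contributes 1/m²

Multiplying the contributions: [m³/(kg·s²)] · [kg] · [1/m²]
Adding exponents of each base unit: m: 1, s: -2
SI base units of gravitational acceleration: m/s²

Answer: m/s²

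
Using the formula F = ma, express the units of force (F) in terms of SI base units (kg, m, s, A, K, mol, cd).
Units of each symbol in F = ma:
  m (mass): kg
  a (acceleration): m/s²

Multiplying the contributions: [kg] · [m/s²]
Adding exponents of each base unit: kg: 1, m: 1, s: -2
SI base units of force: kg·m/s²

Answer: kg·m/s²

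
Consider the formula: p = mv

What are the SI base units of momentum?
Units of each symbol in p = mv:
  m (mass): kg
  v (velocity): m/s

Multiplying the contributions: [kg] · [m/s]
Adding exponents of each base unit: kg: 1, m: 1, s: -1
SI base units of momentum: kg·m/s

Answer: kg·m/s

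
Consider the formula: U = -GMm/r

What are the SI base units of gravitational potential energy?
Units of each symbol in U = -GMm/r:
  G (gravitational constant): m³/(kg·s²)
  M (mass): kg
  m (mass): kg
  r (distance): m  → in the denominator, contributes 1/m
  The minus sign does not affect the units.

Multiplying the contributions: [m³/(kg·s²)] · [kg] · [kg] · [1/m]
Adding exponents of each base unit: kg: 1, m: 2, s: -2
SI base units of gravitational potential energy: kg·m²/s²

Answer: kg·m²/s²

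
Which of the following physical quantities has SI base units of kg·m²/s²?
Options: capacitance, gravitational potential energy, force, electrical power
Checking the SI base units of each option:
  capacitance (C = Q/V): s⁴·A²/(kg·m²)  ✗
  gravitational potential energy (U = -GMm/r): kg·m²/s²  ✓ matches
  force (F = ma): kg·m/s²  ✗
  electrical power (P = IV): kg·m²/s³  ✗

Only gravitational potential energy has units kg·m²/s².

Answer: gravitational potential energy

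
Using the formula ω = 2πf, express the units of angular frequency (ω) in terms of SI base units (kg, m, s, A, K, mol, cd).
Units of each symbol in ω = 2πf:
  f (frequency): 1/s
  The factor 2π is dimensionless.

Multiplying the contributions: [1/s]
Adding exponents of each base unit: s: -1
SI base units of angular frequency: 1/s

Answer: 1/s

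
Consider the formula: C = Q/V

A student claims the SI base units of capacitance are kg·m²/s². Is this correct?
Units of each symbol in C = Q/V:
  Q (charge, in coulombs): s·A
  V (voltage, in volts): kg·m²/(s³·A)  → in the denominator, contributes s³·A/(kg·m²)

Multiplying the contributions: [s·A] · [s³·A/(kg·m²)]
Adding exponents of each base unit: kg: -1, m: -2, s: 4, A: 2
SI base units of capacitance: s⁴·A²/(kg·m²)

The claimed units kg·m²/s² (exponents kg: 1, m: 2, s: -2) do not match the derived units s⁴·A²/(kg·m²) (exponents kg: -1, m: -2, s: 4, A: 2), so the claim is incorrect.

Answer: No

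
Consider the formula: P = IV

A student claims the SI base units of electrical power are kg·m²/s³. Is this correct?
Units of each symbol in P = IV:
  I (current): A
  V (voltage, in volts): kg·m²/(s³·A)

Multiplying the contributions: [A] · [kg·m²/(s³·A)]
Adding exponents of each base unit: kg: 1, m: 2, s: -3
SI base units of electrical power: kg·m²/s³

The claimed units kg·m²/s³ match the derived units, so the claim is correct.

Answer: Yes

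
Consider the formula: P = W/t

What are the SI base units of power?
Units of each symbol in P = W/t:
  W (work): kg·m²/s²
  t (time): s  → in the denominator, contributes 1/s

Multiplying the contributions: [kg·m²/s²] · [1/s]
Adding exponents of each base unit: kg: 1, m: 2, s: -3
SI base units of power: kg·m²/s³

Answer: kg·m²/s³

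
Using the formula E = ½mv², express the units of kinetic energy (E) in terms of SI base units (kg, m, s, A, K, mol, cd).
Units of each symbol in E = ½mv²:
  m (mass): kg
  v (speed): m/s  → to the power 2, contributes m²/s²
  The factor ½ is dimensionless.

Multiplying the contributions: [kg] · [m²/s²]
Adding exponents of each base unit: kg: 1, m: 2, s: -2
SI base units of kinetic energy: kg·m²/s²

Answer: kg·m²/s²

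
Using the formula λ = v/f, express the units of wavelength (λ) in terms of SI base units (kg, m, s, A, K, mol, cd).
Units of each symbol in λ = v/f:
  v (wave speed): m/s
  f (frequency): 1/s  → in the denominator, contributes s

Multiplying the contributions: [m/s] · [s]
Adding exponents of each base unit: m: 1
SI base units of wavelength: m

Answer: m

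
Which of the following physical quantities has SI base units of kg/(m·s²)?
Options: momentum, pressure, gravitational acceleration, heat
Checking the SI base units of each option:
  momentum (p = mv): kg·m/s  ✗
  pressure (P = F/A): kg/(m·s²)  ✓ matches
  gravitational acceleration (g = GM/r²): m/s²  ✗
  heat (Q = mcΔT): kg·m²/s²  ✗

Only pressure has units kg/(m·s²).

Answer: pressure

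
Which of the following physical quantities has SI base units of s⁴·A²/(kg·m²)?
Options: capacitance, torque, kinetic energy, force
Checking the SI base units of each option:
  capacitance (C = Q/V): s⁴·A²/(kg·m²)  ✓ matches
  torque (τ = Fr): kg·m²/s²  ✗
  kinetic energy (E = ½mv²): kg·m²/s²  ✗
  force (F = ma): kg·m/s²  ✗

Only capacitance has units s⁴·A²/(kg·m²).

Answer: capacitance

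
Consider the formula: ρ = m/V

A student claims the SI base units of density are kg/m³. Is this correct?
Units of each symbol in ρ = m/V:
  m (mass): kg
  V (volume): m³  → in the denominator, contributes 1/m³

Multiplying the contributions: [kg] · [1/m³]
Adding exponents of each base unit: kg: 1, m: -3
SI base units of density: kg/m³

The claimed units kg/m³ match the derived units, so the claim is correct.

Answer: Yes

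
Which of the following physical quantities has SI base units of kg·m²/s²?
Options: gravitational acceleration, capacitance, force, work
Checking the SI base units of each option:
  gravitational acceleration (g = GM/r²): m/s²  ✗
  capacitance (C = Q/V): s⁴·A²/(kg·m²)  ✗
  force (F = ma): kg·m/s²  ✗
  work (W = Fd): kg·m²/s²  ✓ matches

Only work has units kg·m²/s².

Answer: work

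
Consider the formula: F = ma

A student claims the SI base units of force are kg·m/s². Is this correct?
Units of each symbol in F = ma:
  m (mass): kg
  a (acceleration): m/s²

Multiplying the contributions: [kg] · [m/s²]
Adding exponents of each base unit: kg: 1, m: 1, s: -2
SI base units of force: kg·m/s²

The claimed units kg·m/s² match the derived units, so the claim is correct.

Answer: Yes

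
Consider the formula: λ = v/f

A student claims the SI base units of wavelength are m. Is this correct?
Units of each symbol in λ = v/f:
  v (wave speed): m/s
  f (frequency): 1/s  → in the denominator, contributes s

Multiplying the contributions: [m/s] · [s]
Adding exponents of each base unit: m: 1
SI base units of wavelength: m

The claimed units m match the derived units, so the claim is correct.

Answer: Yes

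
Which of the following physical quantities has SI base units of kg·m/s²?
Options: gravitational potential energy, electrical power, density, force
Checking the SI base units of each option:
  gravitational potential energy (U = -GMm/r): kg·m²/s²  ✗
  electrical power (P = IV): kg·m²/s³  ✗
  density (ρ = m/V): kg/m³  ✗
  force (F = ma): kg·m/s²  ✓ matches

Only force has units kg·m/s².

Answer: force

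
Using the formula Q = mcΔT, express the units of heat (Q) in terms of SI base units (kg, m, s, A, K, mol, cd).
Units of each symbol in Q = mcΔT:
  m (mass): kg
  c (specific heat capacity, in J/(kg·K)): m²/(s²·K)
  ΔT (temperature change): K

Multiplying the contributions: [kg] · [m²/(s²·K)] · [K]
Adding exponents of each base unit: kg: 1, m: 2, s: -2
SI base units of heat: kg·m²/s²

Answer: kg·m²/s²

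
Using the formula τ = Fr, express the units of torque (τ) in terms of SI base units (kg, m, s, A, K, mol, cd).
Units of each symbol in τ = Fr:
  F (force): kg·m/s²
  r (lever arm): m

Multiplying the contributions: [kg·m/s²] · [m]
Adding exponents of each base unit: kg: 1, m: 2, s: -2
SI base units of torque: kg·m²/s²

Answer: kg·m²/s²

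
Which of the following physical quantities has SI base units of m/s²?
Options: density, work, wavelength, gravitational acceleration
Checking the SI base units of each option:
  density (ρ = m/V): kg/m³  ✗
  work (W = Fd): kg·m²/s²  ✗
  wavelength (λ = v/f): m  ✗
  gravitational acceleration (g = GM/r²): m/s²  ✓ matches

Only gravitational acceleration has units m/s².

Answer: gravitational acceleration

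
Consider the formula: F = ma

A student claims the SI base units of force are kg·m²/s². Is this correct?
Units of each symbol in F = ma:
  m (mass): kg
  a (acceleration): m/s²

Multiplying the contributions: [kg] · [m/s²]
Adding exponents of each base unit: kg: 1, m: 1, s: -2
SI base units of force: kg·m/s²

The claimed units kg·m²/s² (exponents kg: 1, m: 2, s: -2) do not match the derived units kg·m/s² (exponents kg: 1, m: 1, s: -2), so the claim is incorrect.

Answer: No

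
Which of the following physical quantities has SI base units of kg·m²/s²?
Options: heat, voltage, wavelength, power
Checking the SI base units of each option:
  heat (Q = mcΔT): kg·m²/s²  ✓ matches
  voltage (V = IR): kg·m²/(s³·A)  ✗
  wavelength (λ = v/f): m  ✗
  power (P = W/t): kg·m²/s³  ✗

Only heat has units kg·m²/s².

Answer: heat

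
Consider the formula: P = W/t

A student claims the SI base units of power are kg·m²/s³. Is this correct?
Units of each symbol in P = W/t:
  W (work): kg·m²/s²
  t (time): s  → in the denominator, contributes 1/s

Multiplying the contributions: [kg·m²/s²] · [1/s]
Adding exponents of each base unit: kg: 1, m: 2, s: -3
SI base units of power: kg·m²/s³

The claimed units kg·m²/s³ match the derived units, so the claim is correct.

Answer: Yes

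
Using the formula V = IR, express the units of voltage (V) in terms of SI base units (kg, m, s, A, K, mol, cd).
Units of each symbol in V = IR:
  I (current): A
  R (resistance, in ohms): kg·m²/(s³·A²)

Multiplying the contributions: [A] · [kg·m²/(s³·A²)]
Adding exponents of each base unit: kg: 1, m: 2, s: -3, A: -1
SI base units of voltage: kg·m²/(s³·A)

Answer: kg·m²/(s³·A)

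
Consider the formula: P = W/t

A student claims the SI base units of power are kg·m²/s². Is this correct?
Units of each symbol in P = W/t:
  W (work): kg·m²/s²
  t (time): s  → in the denominator, contributes 1/s

Multiplying the contributions: [kg·m²/s²] · [1/s]
Adding exponents of each base unit: kg: 1, m: 2, s: -3
SI base units of power: kg·m²/s³

The claimed units kg·m²/s² (exponents kg: 1, m: 2, s: -2) do not match the derived units kg·m²/s³ (exponents kg: 1, m: 2, s: -3), so the claim is incorrect.

Answer: No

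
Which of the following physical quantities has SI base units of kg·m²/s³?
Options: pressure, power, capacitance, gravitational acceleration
Checking the SI base units of each option:
  pressure (P = F/A): kg/(m·s²)  ✗
  power (P = W/t): kg·m²/s³  ✓ matches
  capacitance (C = Q/V): s⁴·A²/(kg·m²)  ✗
  gravitational acceleration (g = GM/r²): m/s²  ✗

Only power has units kg·m²/s³.

Answer: power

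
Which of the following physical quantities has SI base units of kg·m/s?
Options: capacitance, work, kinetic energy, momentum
Checking the SI base units of each option:
  capacitance (C = Q/V): s⁴·A²/(kg·m²)  ✗
  work (W = Fd): kg·m²/s²  ✗
  kinetic energy (E = ½mv²): kg·m²/s²  ✗
  momentum (p = mv): kg·m/s  ✓ matches

Only momentum has units kg·m/s.

Answer: momentum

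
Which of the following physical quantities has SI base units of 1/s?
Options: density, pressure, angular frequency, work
Checking the SI base units of each option:
  density (ρ = m/V): kg/m³  ✗
  pressure (P = F/A): kg/(m·s²)  ✗
  angular frequency (ω = 2πf): 1/s  ✓ matches
  work (W = Fd): kg·m²/s²  ✗

Only angular frequency has units 1/s.

Answer: angular frequency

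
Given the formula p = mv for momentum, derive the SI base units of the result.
Units of each symbol in p = mv:
  m (mass): kg
  v (velocity): m/s

Multiplying the contributions: [kg] · [m/s]
Adding exponents of each base unit: kg: 1, m: 1, s: -1
SI base units of momentum: kg·m/s

Answer: kg·m/s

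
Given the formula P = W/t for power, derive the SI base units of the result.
Units of each symbol in P = W/t:
  W (work): kg·m²/s²
  t (time): s  → in the denominator, contributes 1/s

Multiplying the contributions: [kg·m²/s²] · [1/s]
Adding exponents of each base unit: kg: 1, m: 2, s: -3
SI base units of power: kg·m²/s³

Answer: kg·m²/s³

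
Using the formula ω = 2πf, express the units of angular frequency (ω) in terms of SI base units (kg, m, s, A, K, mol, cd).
Units of each symbol in ω = 2πf:
  f (frequency): 1/s
  The factor 2π is dimensionless.

Multiplying the contributions: [1/s]
Adding exponents of each base unit: s: -1
SI base units of angular frequency: 1/s

Answer: 1/s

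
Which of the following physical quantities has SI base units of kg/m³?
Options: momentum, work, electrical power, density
Checking the SI base units of each option:
  momentum (p = mv): kg·m/s  ✗
  work (W = Fd): kg·m²/s²  ✗
  electrical power (P = IV): kg·m²/s³  ✗
  density (ρ = m/V): kg/m³  ✓ matches

Only density has units kg/m³.

Answer: density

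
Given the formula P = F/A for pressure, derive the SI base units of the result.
Units of each symbol in P = F/A:
  F (force): kg·m/s²
  A (area): m²  → in the denominator, contributes 1/m²

Multiplying the contributions: [kg·m/s²] · [1/m²]
Adding exponents of each base unit: kg: 1, m: -1, s: -2
SI base units of pressure: kg/(m·s²)

Answer: kg/(m·s²)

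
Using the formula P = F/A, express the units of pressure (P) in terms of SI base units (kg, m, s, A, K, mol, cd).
Units of each symbol in P = F/A:
  F (force): kg·m/s²
  A (area): m²  → in the denominator, contributes 1/m²

Multiplying the contributions: [kg·m/s²] · [1/m²]
Adding exponents of each base unit: kg: 1, m: -1, s: -2
SI base units of pressure: kg/(m·s²)

Answer: kg/(m·s²)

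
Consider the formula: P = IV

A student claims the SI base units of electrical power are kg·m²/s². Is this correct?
Units of each symbol in P = IV:
  I (current): A
  V (voltage, in volts): kg·m²/(s³·A)

Multiplying the contributions: [A] · [kg·m²/(s³·A)]
Adding exponents of each base unit: kg: 1, m: 2, s: -3
SI base units of electrical power: kg·m²/s³

The claimed units kg·m²/s² (exponents kg: 1, m: 2, s: -2) do not match the derived units kg·m²/s³ (exponents kg: 1, m: 2, s: -3), so the claim is incorrect.

Answer: No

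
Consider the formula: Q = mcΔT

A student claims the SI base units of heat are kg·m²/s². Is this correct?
Units of each symbol in Q = mcΔT:
  m (mass): kg
  c (specific heat capacity, in J/(kg·K)): m²/(s²·K)
  ΔT (temperature change): K

Multiplying the contributions: [kg] · [m²/(s²·K)] · [K]
Adding exponents of each base unit: kg: 1, m: 2, s: -2
SI base units of heat: kg·m²/s²

The claimed units kg·m²/s² match the derived units, so the claim is correct.

Answer: Yes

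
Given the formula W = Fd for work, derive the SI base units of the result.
Units of each symbol in W = Fd:
  F (force): kg·m/s²
  d (displacement): m

Multiplying the contributions: [kg·m/s²] · [m]
Adding exponents of each base unit: kg: 1, m: 2, s: -2
SI base units of work: kg·m²/s²

Answer: kg·m²/s²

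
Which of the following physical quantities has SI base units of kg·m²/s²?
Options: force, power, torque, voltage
Checking the SI base units of each option:
  force (F = ma): kg·m/s²  ✗
  power (P = W/t): kg·m²/s³  ✗
  torque (τ = Fr): kg·m²/s²  ✓ matches
  voltage (V = IR): kg·m²/(s³·A)  ✗

Only torque has units kg·m²/s².

Answer: torque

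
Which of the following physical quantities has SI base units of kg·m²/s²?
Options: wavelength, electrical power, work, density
Checking the SI base units of each option:
  wavelength (λ = v/f): m  ✗
  electrical power (P = IV): kg·m²/s³  ✗
  work (W = Fd): kg·m²/s²  ✓ matches
  density (ρ = m/V): kg/m³  ✗

Only work has units kg·m²/s².

Answer: work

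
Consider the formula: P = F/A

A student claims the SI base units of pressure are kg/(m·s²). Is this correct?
Units of each symbol in P = F/A:
  F (force): kg·m/s²
  A (area): m²  → in the denominator, contributes 1/m²

Multiplying the contributions: [kg·m/s²] · [1/m²]
Adding exponents of each base unit: kg: 1, m: -1, s: -2
SI base units of pressure: kg/(m·s²)

The claimed units kg/(m·s²) match the derived units, so the claim is correct.

Answer: Yes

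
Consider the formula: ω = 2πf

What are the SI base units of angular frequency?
Units of each symbol in ω = 2πf:
  f (frequency): 1/s
  The factor 2π is dimensionless.

Multiplying the contributions: [1/s]
Adding exponents of each base unit: s: -1
SI base units of angular frequency: 1/s

Answer: 1/s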